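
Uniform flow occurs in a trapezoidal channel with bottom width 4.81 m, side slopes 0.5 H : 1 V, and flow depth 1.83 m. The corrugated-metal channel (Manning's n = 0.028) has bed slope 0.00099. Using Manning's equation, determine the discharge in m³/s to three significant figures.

A = (b + z·y)·y = (4.81 + 0.5×1.83)×1.83 = 10.48 m²
P = b + 2y√(1+z²) = 4.81 + 2×1.83×√(1+0.5²) = 8.902 m
R = A/P = 10.48/8.902 = 1.177 m
Q = (1/n)·A·R^(2/3)·S^(1/2) = (1/0.028) × 10.48 × 1.177^(2/3) × 0.00099^(1/2) = 13.12 m³/s

13.1 m³/s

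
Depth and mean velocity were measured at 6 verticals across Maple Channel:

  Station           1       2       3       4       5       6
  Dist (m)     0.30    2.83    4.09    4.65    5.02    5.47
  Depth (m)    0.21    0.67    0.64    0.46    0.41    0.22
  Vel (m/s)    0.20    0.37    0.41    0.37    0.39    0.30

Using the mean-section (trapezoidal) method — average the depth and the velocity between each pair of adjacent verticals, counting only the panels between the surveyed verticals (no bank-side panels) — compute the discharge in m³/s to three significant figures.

Panel 1-2: Δb = 2.53 m, d̄ = (0.21+0.67)/2 = 0.44, v̄ = (0.20+0.37)/2 = 0.285 → q = 2.53×0.44×0.285 = 0.3173 m³/s
Panel 2-3: Δb = 1.26 m, d̄ = (0.67+0.64)/2 = 0.655, v̄ = (0.37+0.41)/2 = 0.39 → q = 1.26×0.655×0.39 = 0.3219 m³/s
Panel 3-4: Δb = 0.56 m, d̄ = (0.64+0.46)/2 = 0.55, v̄ = (0.41+0.37)/2 = 0.39 → q = 0.56×0.55×0.39 = 0.1201 m³/s
Panel 4-5: Δb = 0.37 m, d̄ = (0.46+0.41)/2 = 0.435, v̄ = (0.37+0.39)/2 = 0.38 → q = 0.37×0.435×0.38 = 0.06116 m³/s
Panel 5-6: Δb = 0.45 m, d̄ = (0.41+0.22)/2 = 0.315, v̄ = (0.39+0.30)/2 = 0.345 → q = 0.45×0.315×0.345 = 0.04890 m³/s
Q = Σ q = 0.8693 m³/s

0.869 m³/s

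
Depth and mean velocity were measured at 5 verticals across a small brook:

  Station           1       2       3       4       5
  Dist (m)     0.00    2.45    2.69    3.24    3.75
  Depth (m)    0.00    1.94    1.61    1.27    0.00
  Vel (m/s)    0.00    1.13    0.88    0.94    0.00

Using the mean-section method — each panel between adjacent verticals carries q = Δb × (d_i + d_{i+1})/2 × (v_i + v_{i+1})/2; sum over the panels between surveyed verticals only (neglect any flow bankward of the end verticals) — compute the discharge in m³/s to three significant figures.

2.64 m³/s

Panel 1-2: Δb = 2.45 m, d̄ = (0.00+1.94)/2 = 0.97, v̄ = (0.00+1.13)/2 = 0.565 → q = 2.45×0.97×0.565 = 1.343 m³/s
Panel 2-3: Δb = 0.24 m, d̄ = (1.94+1.61)/2 = 1.775, v̄ = (1.13+0.88)/2 = 1.005 → q = 0.24×1.775×1.005 = 0.4281 m³/s
Panel 3-4: Δb = 0.55 m, d̄ = (1.61+1.27)/2 = 1.44, v̄ = (0.88+0.94)/2 = 0.91 → q = 0.55×1.44×0.91 = 0.7207 m³/s
Panel 4-5: Δb = 0.51 m, d̄ = (1.27+0.00)/2 = 0.635, v̄ = (0.94+0.00)/2 = 0.47 → q = 0.51×0.635×0.47 = 0.1522 m³/s
Q = Σ q = 2.644 m³/s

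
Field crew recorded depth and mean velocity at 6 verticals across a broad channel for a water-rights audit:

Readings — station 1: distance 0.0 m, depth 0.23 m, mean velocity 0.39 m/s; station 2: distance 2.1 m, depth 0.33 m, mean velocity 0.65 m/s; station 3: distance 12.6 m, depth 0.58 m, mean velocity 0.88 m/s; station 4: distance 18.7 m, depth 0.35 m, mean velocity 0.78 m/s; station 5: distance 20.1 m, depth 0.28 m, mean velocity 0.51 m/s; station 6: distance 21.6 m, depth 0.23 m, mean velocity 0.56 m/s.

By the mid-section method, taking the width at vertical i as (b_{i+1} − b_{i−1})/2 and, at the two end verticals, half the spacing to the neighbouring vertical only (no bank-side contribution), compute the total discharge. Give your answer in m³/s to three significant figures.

w_1 = (2.1 − 0.0)/2 = 1.05 m; q_1 = 0.39 × 0.23 × 1.05 = 0.09419 m³/s
w_2 = (12.6 − 0.0)/2 = 6.3 m; q_2 = 0.65 × 0.33 × 6.3 = 1.351 m³/s
w_3 = (18.7 − 2.1)/2 = 8.3 m; q_3 = 0.88 × 0.58 × 8.3 = 4.236 m³/s
w_4 = (20.1 − 12.6)/2 = 3.75 m; q_4 = 0.78 × 0.35 × 3.75 = 1.024 m³/s
w_5 = (21.6 − 18.7)/2 = 1.45 m; q_5 = 0.51 × 0.28 × 1.45 = 0.2071 m³/s
w_6 = (21.6 − 20.1)/2 = 0.75 m; q_6 = 0.56 × 0.23 × 0.75 = 0.09660 m³/s
Q = Σ qᵢ = 7.009 m³/s

7.01 m³/s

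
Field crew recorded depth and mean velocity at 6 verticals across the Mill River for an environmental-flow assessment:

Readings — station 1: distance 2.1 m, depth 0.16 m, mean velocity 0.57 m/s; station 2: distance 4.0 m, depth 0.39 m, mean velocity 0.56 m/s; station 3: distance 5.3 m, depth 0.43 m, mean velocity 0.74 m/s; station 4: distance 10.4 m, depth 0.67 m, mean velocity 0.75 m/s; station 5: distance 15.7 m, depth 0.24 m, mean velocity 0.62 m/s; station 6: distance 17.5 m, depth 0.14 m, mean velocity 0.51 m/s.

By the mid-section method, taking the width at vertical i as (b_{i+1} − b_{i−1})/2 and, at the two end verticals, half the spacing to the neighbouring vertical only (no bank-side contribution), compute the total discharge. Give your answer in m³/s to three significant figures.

4.66 m³/s

w_1 = (4.0 − 2.1)/2 = 0.95 m; q_1 = 0.57 × 0.16 × 0.95 = 0.08664 m³/s
w_2 = (5.3 − 2.1)/2 = 1.6 m; q_2 = 0.56 × 0.39 × 1.6 = 0.3494 m³/s
w_3 = (10.4 − 4.0)/2 = 3.2 m; q_3 = 0.74 × 0.43 × 3.2 = 1.018 m³/s
w_4 = (15.7 − 5.3)/2 = 5.2 m; q_4 = 0.75 × 0.67 × 5.2 = 2.613 m³/s
w_5 = (17.5 − 10.4)/2 = 3.55 m; q_5 = 0.62 × 0.24 × 3.55 = 0.5282 m³/s
w_6 = (17.5 − 15.7)/2 = 0.9 m; q_6 = 0.51 × 0.14 × 0.9 = 0.06426 m³/s
Q = Σ qᵢ = 4.660 m³/s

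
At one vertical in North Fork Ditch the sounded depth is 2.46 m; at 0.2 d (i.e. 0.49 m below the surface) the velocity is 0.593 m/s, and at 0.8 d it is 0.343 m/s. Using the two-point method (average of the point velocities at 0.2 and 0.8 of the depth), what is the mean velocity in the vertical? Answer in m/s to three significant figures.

0.468 m/s

v̄ = (0.593 + 0.343) / 2 = 0.4680 m/s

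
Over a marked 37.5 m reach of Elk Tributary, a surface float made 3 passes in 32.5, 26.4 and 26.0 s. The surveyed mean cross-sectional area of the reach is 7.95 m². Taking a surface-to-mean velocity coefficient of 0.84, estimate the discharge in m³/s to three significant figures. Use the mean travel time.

t̄ = (32.5 + 26.4 + 26.0) / 3 = 28.3 s
v_surface = L / t̄ = 37.5 / 28.3 = 1.325 m/s
v_mean = 0.84 × 1.325 = 1.113 m/s
Q = A × v_mean = 7.95 × 1.113 = 8.849 m³/s

8.85 m³/s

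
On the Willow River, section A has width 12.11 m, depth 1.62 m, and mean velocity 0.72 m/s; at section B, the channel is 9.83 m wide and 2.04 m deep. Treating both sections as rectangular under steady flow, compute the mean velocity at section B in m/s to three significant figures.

Q = A₁V₁ = (12.11×1.62) × 0.72 = 14.13 m³/s
A₂ = 9.83 × 2.04 = 20.05 m²
V₂ = Q/A₂ = 14.13/20.05 = 0.7044 m/s

0.704 m/s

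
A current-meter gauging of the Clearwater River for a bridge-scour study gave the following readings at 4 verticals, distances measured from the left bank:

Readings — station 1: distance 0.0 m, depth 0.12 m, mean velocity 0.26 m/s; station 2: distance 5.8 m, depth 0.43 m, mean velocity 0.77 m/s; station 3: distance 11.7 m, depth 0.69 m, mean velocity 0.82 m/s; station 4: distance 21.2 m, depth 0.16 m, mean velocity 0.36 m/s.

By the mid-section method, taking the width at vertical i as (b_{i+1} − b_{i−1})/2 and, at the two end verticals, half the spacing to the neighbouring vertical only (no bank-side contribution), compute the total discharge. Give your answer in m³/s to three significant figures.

6.66 m³/s

w_1 = (5.8 − 0.0)/2 = 2.9 m; q_1 = 0.26 × 0.12 × 2.9 = 0.09048 m³/s
w_2 = (11.7 − 0.0)/2 = 5.85 m; q_2 = 0.77 × 0.43 × 5.85 = 1.937 m³/s
w_3 = (21.2 − 5.8)/2 = 7.7 m; q_3 = 0.82 × 0.69 × 7.7 = 4.357 m³/s
w_4 = (21.2 − 11.7)/2 = 4.75 m; q_4 = 0.36 × 0.16 × 4.75 = 0.2736 m³/s
Q = Σ qᵢ = 6.658 m³/s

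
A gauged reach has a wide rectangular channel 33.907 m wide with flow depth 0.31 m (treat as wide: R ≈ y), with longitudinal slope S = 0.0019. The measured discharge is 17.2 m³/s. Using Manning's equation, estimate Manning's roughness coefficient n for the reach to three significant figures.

A = b·y = 33.907 × 0.31 = 10.51 m²
Wide channel: R ≈ y = 0.31 m
n = (1/Q)·A·R^(2/3)·S^(1/2) = (1/17.2) × 10.51 × 0.4580 × 0.04359 = 0.01220

0.0122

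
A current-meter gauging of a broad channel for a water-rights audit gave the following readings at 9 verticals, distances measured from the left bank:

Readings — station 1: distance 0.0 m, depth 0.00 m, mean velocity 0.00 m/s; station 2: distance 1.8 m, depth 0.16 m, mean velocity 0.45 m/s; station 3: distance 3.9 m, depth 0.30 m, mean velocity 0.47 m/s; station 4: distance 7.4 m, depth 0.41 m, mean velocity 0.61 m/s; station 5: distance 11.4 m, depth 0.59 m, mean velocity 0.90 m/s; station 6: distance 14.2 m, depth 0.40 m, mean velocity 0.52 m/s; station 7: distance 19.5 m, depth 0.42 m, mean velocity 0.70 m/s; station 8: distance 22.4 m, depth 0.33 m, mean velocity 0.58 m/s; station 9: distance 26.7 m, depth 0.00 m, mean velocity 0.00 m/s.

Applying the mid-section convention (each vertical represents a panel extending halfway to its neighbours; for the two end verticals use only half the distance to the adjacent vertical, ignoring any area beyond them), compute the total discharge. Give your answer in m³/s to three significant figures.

w_2 = (3.9 − 0.0)/2 = 1.95 m; q_2 = 0.45 × 0.16 × 1.95 = 0.1404 m³/s
w_3 = (7.4 − 1.8)/2 = 2.8 m; q_3 = 0.47 × 0.30 × 2.8 = 0.3948 m³/s
w_4 = (11.4 − 3.9)/2 = 3.75 m; q_4 = 0.61 × 0.41 × 3.75 = 0.9379 m³/s
w_5 = (14.2 − 7.4)/2 = 3.4 m; q_5 = 0.90 × 0.59 × 3.4 = 1.805 m³/s
w_6 = (19.5 − 11.4)/2 = 4.05 m; q_6 = 0.52 × 0.40 × 4.05 = 0.8424 m³/s
w_7 = (22.4 − 14.2)/2 = 4.1 m; q_7 = 0.70 × 0.42 × 4.1 = 1.205 m³/s
w_8 = (26.7 − 19.5)/2 = 3.6 m; q_8 = 0.58 × 0.33 × 3.6 = 0.6890 m³/s
Stations 1, 9 contribute zero (depth or velocity is 0).
Q = Σ qᵢ = 6.015 m³/s

6.02 m³/s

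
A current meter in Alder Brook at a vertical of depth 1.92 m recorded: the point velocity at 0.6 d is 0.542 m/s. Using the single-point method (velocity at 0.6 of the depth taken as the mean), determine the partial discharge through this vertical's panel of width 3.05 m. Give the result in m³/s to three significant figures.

v̄ = v₀.₆ = 0.542 m/s
q = v̄ × d × w = 0.5420 × 1.92 × 3.05 = 3.174 m³/s

3.17 m³/s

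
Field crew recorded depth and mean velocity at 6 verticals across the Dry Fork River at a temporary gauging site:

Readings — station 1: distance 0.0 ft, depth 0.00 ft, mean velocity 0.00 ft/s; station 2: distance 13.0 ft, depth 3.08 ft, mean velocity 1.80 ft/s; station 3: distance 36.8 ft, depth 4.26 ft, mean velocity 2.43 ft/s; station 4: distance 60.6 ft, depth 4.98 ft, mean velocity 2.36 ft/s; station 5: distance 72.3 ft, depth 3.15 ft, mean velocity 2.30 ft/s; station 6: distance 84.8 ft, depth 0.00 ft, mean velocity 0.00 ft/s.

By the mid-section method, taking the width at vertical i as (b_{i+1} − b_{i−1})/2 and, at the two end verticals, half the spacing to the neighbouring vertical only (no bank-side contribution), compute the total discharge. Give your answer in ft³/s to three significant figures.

645 ft³/s

w_2 = (36.8 − 0.0)/2 = 18.4 ft; q_2 = 1.80 × 3.08 × 18.4 = 102.0 ft³/s
w_3 = (60.6 − 13.0)/2 = 23.8 ft; q_3 = 2.43 × 4.26 × 23.8 = 246.4 ft³/s
w_4 = (72.3 − 36.8)/2 = 17.75 ft; q_4 = 2.36 × 4.98 × 17.75 = 208.6 ft³/s
w_5 = (84.8 − 60.6)/2 = 12.1 ft; q_5 = 2.30 × 3.15 × 12.1 = 87.66 ft³/s
Stations 1, 6 contribute zero (depth or velocity is 0).
Q = Σ qᵢ = 644.7 ft³/s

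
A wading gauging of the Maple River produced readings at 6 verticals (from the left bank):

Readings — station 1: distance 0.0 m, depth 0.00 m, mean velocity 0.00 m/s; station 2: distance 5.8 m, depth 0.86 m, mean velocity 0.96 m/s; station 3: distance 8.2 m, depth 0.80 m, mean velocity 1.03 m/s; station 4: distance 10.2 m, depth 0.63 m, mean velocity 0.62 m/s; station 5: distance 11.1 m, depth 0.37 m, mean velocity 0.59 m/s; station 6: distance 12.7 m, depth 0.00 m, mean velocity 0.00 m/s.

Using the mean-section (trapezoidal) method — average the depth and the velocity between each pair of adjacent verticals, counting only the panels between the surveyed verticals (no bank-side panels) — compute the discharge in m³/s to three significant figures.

Panel 1-2: Δb = 5.8 m, d̄ = (0.00+0.86)/2 = 0.43, v̄ = (0.00+0.96)/2 = 0.48 → q = 5.8×0.43×0.48 = 1.197 m³/s
Panel 2-3: Δb = 2.4 m, d̄ = (0.86+0.80)/2 = 0.83, v̄ = (0.96+1.03)/2 = 0.995 → q = 2.4×0.83×0.995 = 1.982 m³/s
Panel 3-4: Δb = 2 m, d̄ = (0.80+0.63)/2 = 0.715, v̄ = (1.03+0.62)/2 = 0.825 → q = 2×0.715×0.825 = 1.180 m³/s
Panel 4-5: Δb = 0.9 m, d̄ = (0.63+0.37)/2 = 0.5, v̄ = (0.62+0.59)/2 = 0.605 → q = 0.9×0.5×0.605 = 0.2723 m³/s
Panel 5-6: Δb = 1.6 m, d̄ = (0.37+0.00)/2 = 0.185, v̄ = (0.59+0.00)/2 = 0.295 → q = 1.6×0.185×0.295 = 0.08732 m³/s
Q = Σ q = 4.718 m³/s

4.72 m³/s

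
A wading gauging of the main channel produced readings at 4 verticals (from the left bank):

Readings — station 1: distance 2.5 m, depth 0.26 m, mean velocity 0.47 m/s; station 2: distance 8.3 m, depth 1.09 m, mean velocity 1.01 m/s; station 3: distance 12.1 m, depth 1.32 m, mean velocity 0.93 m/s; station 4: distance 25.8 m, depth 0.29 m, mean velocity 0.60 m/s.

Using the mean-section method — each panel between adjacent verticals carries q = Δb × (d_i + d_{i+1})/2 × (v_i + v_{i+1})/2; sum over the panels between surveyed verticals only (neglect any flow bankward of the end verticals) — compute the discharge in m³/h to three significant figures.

Panel 1-2: Δb = 5.8 m, d̄ = (0.26+1.09)/2 = 0.675, v̄ = (0.47+1.01)/2 = 0.74 → q = 5.8×0.675×0.74 = 2.897 m³/s
Panel 2-3: Δb = 3.8 m, d̄ = (1.09+1.32)/2 = 1.205, v̄ = (1.01+0.93)/2 = 0.97 → q = 3.8×1.205×0.97 = 4.442 m³/s
Panel 3-4: Δb = 13.7 m, d̄ = (1.32+0.29)/2 = 0.805, v̄ = (0.93+0.60)/2 = 0.765 → q = 13.7×0.805×0.765 = 8.437 m³/s
Q = Σ q = 15.78 m³/s
= 15.78 × 3600 = 56790 m³/h

56800 m³/h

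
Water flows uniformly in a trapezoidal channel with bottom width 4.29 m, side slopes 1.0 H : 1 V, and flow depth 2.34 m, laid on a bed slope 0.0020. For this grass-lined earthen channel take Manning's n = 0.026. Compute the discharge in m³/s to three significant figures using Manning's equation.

33.7 m³/s

A = (b + z·y)·y = (4.29 + 1.0×2.34)×2.34 = 15.51 m²
P = b + 2y√(1+z²) = 4.29 + 2×2.34×√(1+1.0²) = 10.91 m
R = A/P = 15.51/10.91 = 1.422 m
Q = (1/n)·A·R^(2/3)·S^(1/2) = (1/0.026) × 15.51 × 1.422^(2/3) × 0.0020^(1/2) = 33.75 m³/s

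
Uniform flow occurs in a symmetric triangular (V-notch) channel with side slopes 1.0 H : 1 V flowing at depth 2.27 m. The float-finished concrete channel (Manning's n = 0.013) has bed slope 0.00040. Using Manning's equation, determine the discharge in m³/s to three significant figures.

6.85 m³/s

A = z·y² = 1.0×2.27² = 5.153 m²
P = 2y√(1+z²) = 2×2.27×√(1+1.0²) = 6.421 m
R = A/P = 5.153/6.421 = 0.8026 m
Q = (1/n)·A·R^(2/3)·S^(1/2) = (1/0.013) × 5.153 × 0.8026^(2/3) × 0.00040^(1/2) = 6.846 m³/s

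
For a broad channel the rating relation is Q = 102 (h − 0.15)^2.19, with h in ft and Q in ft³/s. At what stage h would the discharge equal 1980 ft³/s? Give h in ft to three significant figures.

4.02 ft

h − h₀ = (Q/C)^(1/b) = (1980/102)^(1/2.19) = 3.874 ft
h = 0.15 + 3.874 = 4.024 ft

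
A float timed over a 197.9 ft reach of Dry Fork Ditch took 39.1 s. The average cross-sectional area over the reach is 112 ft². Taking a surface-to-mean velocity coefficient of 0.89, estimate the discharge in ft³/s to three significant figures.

505 ft³/s

v_surface = L / t̄ = 197.9 / 39.1 = 5.061 ft/s
v_mean = 0.89 × 5.061 = 4.505 ft/s
Q = A × v_mean = 112 × 4.505 = 504.5 ft³/s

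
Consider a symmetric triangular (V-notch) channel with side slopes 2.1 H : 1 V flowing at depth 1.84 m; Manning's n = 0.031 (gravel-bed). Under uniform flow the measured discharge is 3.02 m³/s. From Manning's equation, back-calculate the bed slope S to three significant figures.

A = z·y² = 2.1×1.84² = 7.110 m²
P = 2y√(1+z²) = 2×1.84×√(1+2.1²) = 8.559 m
R = A/P = 7.110/8.559 = 0.8306 m
S = (Q·n / (1·A·R^(2/3)))² = (3.02×0.031 / (1×7.110×0.8836))² = 0.0002221

0.000222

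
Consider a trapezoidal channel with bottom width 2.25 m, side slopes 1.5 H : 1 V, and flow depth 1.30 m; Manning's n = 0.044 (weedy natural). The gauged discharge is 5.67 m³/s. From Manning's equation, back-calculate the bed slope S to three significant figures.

A = (b + z·y)·y = (2.25 + 1.5×1.30)×1.30 = 5.460 m²
P = b + 2y√(1+z²) = 2.25 + 2×1.30×√(1+1.5²) = 6.937 m
R = A/P = 5.460/6.937 = 0.7871 m
S = (Q·n / (1·A·R^(2/3)))² = (5.67×0.044 / (1×5.460×0.8525))² = 0.002873

0.00287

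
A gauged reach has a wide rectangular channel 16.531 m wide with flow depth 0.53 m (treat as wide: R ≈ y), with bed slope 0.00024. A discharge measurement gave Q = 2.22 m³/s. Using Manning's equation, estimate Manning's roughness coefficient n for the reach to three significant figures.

A = b·y = 16.531 × 0.53 = 8.761 m²
Wide channel: R ≈ y = 0.53 m
n = (1/Q)·A·R^(2/3)·S^(1/2) = (1/2.22) × 8.761 × 0.6549 × 0.01549 = 0.04004

0.0400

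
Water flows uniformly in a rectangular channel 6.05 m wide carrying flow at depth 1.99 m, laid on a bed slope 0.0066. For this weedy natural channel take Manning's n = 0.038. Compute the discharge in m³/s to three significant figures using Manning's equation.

A = b·y = 6.05 × 1.99 = 12.04 m²
P = b + 2y = 6.05 + 2×1.99 = 10.03 m
R = A/P = 12.04/10.03 = 1.200 m
Q = (1/n)·A·R^(2/3)·S^(1/2) = (1/0.038) × 12.04 × 1.200^(2/3) × 0.0066^(1/2) = 29.07 m³/s

29.1 m³/s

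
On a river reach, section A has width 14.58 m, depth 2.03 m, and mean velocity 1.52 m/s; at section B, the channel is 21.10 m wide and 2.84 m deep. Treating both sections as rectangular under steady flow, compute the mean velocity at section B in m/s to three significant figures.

0.751 m/s

Q = A₁V₁ = (14.58×2.03) × 1.52 = 44.99 m³/s
A₂ = 21.10 × 2.84 = 59.92 m²
V₂ = Q/A₂ = 44.99/59.92 = 0.7508 m/s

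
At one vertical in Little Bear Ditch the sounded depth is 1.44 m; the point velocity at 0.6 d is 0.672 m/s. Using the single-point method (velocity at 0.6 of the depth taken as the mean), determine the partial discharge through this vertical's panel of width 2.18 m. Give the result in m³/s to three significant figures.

v̄ = v₀.₆ = 0.672 m/s
q = v̄ × d × w = 0.6720 × 1.44 × 2.18 = 2.110 m³/s

2.11 m³/s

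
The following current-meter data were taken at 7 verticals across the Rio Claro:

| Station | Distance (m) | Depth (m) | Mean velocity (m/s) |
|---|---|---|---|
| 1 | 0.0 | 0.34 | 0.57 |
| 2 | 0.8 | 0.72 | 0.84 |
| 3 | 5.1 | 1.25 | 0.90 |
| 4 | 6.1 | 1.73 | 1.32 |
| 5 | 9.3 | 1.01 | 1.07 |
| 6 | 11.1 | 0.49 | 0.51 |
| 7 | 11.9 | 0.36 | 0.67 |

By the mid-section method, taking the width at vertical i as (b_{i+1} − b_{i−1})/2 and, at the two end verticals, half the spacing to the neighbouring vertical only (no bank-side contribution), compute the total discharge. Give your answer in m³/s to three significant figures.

12.5 m³/s

w_1 = (0.8 − 0.0)/2 = 0.4 m; q_1 = 0.57 × 0.34 × 0.4 = 0.07752 m³/s
w_2 = (5.1 − 0.0)/2 = 2.55 m; q_2 = 0.84 × 0.72 × 2.55 = 1.542 m³/s
w_3 = (6.1 − 0.8)/2 = 2.65 m; q_3 = 0.90 × 1.25 × 2.65 = 2.981 m³/s
w_4 = (9.3 − 5.1)/2 = 2.1 m; q_4 = 1.32 × 1.73 × 2.1 = 4.796 m³/s
w_5 = (11.1 − 6.1)/2 = 2.5 m; q_5 = 1.07 × 1.01 × 2.5 = 2.702 m³/s
w_6 = (11.9 − 9.3)/2 = 1.3 m; q_6 = 0.51 × 0.49 × 1.3 = 0.3249 m³/s
w_7 = (11.9 − 11.1)/2 = 0.4 m; q_7 = 0.67 × 0.36 × 0.4 = 0.09648 m³/s
Q = Σ qᵢ = 12.52 m³/s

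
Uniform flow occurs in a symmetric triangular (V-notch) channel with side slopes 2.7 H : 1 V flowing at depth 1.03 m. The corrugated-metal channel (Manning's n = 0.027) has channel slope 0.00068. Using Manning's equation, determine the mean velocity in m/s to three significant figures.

0.595 m/s

A = z·y² = 2.7×1.03² = 2.864 m²
P = 2y√(1+z²) = 2×1.03×√(1+2.7²) = 5.931 m
R = A/P = 2.864/5.931 = 0.4829 m
Q = (1/n)·A·R^(2/3)·S^(1/2) = (1/0.027) × 2.864 × 0.4829^(2/3) × 0.00068^(1/2) = 1.703 m³/s
V = Q/A = 1.703/2.864 = 0.5945 m/s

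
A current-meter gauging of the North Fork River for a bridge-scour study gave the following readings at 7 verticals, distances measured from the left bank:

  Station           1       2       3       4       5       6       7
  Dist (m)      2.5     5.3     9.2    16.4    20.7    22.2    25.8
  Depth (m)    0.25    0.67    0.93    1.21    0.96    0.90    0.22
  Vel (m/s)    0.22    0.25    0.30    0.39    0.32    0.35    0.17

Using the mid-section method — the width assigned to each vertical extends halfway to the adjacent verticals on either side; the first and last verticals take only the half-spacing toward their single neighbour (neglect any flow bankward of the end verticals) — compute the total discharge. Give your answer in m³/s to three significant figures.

6.66 m³/s

w_1 = (5.3 − 2.5)/2 = 1.4 m; q_1 = 0.22 × 0.25 × 1.4 = 0.07700 m³/s
w_2 = (9.2 − 2.5)/2 = 3.35 m; q_2 = 0.25 × 0.67 × 3.35 = 0.5611 m³/s
w_3 = (16.4 − 5.3)/2 = 5.55 m; q_3 = 0.30 × 0.93 × 5.55 = 1.548 m³/s
w_4 = (20.7 − 9.2)/2 = 5.75 m; q_4 = 0.39 × 1.21 × 5.75 = 2.713 m³/s
w_5 = (22.2 − 16.4)/2 = 2.9 m; q_5 = 0.32 × 0.96 × 2.9 = 0.8909 m³/s
w_6 = (25.8 − 20.7)/2 = 2.55 m; q_6 = 0.35 × 0.90 × 2.55 = 0.8033 m³/s
w_7 = (25.8 − 22.2)/2 = 1.8 m; q_7 = 0.17 × 0.22 × 1.8 = 0.06732 m³/s
Q = Σ qᵢ = 6.661 m³/s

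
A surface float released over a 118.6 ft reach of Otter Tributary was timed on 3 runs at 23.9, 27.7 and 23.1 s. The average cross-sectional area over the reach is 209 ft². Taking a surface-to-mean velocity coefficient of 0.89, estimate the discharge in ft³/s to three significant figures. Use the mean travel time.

t̄ = (23.9 + 27.7 + 23.1) / 3 = 24.9 s
v_surface = L / t̄ = 118.6 / 24.9 = 4.763 ft/s
v_mean = 0.89 × 4.763 = 4.239 ft/s
Q = A × v_mean = 209 × 4.239 = 886.0 ft³/s

886 ft³/s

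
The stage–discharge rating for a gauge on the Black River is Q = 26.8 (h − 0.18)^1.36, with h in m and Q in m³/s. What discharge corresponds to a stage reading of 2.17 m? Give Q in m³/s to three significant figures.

Q = 26.8 × (2.17 − 0.18)^1.36 = 26.8 × 1.99^1.36 = 68.32 m³/s

68.3 m³/s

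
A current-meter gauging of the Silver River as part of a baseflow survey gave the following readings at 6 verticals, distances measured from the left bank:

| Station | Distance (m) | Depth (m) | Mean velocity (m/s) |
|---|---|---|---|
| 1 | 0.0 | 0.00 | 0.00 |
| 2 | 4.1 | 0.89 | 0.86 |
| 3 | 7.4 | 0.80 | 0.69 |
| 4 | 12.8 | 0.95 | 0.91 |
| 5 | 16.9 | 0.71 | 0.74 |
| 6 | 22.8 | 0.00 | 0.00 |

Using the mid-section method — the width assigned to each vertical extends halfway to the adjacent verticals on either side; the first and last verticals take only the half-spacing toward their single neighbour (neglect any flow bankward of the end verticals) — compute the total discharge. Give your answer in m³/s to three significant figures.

12.0 m³/s

w_2 = (7.4 − 0.0)/2 = 3.7 m; q_2 = 0.86 × 0.89 × 3.7 = 2.832 m³/s
w_3 = (12.8 − 4.1)/2 = 4.35 m; q_3 = 0.69 × 0.80 × 4.35 = 2.401 m³/s
w_4 = (16.9 − 7.4)/2 = 4.75 m; q_4 = 0.91 × 0.95 × 4.75 = 4.106 m³/s
w_5 = (22.8 − 12.8)/2 = 5 m; q_5 = 0.74 × 0.71 × 5 = 2.627 m³/s
Stations 1, 6 contribute zero (depth or velocity is 0).
Q = Σ qᵢ = 11.97 m³/s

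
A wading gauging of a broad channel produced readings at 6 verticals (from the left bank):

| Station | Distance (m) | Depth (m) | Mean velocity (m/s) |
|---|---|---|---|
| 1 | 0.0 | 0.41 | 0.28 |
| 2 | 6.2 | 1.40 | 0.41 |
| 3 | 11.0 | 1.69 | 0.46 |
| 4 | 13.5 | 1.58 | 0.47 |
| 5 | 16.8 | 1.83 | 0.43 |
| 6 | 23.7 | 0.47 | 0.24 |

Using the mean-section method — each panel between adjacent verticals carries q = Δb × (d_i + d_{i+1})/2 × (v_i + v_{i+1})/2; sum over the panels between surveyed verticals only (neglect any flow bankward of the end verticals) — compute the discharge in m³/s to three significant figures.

12.3 m³/s

Panel 1-2: Δb = 6.2 m, d̄ = (0.41+1.40)/2 = 0.905, v̄ = (0.28+0.41)/2 = 0.345 → q = 6.2×0.905×0.345 = 1.936 m³/s
Panel 2-3: Δb = 4.8 m, d̄ = (1.40+1.69)/2 = 1.545, v̄ = (0.41+0.46)/2 = 0.435 → q = 4.8×1.545×0.435 = 3.226 m³/s
Panel 3-4: Δb = 2.5 m, d̄ = (1.69+1.58)/2 = 1.635, v̄ = (0.46+0.47)/2 = 0.465 → q = 2.5×1.635×0.465 = 1.901 m³/s
Panel 4-5: Δb = 3.3 m, d̄ = (1.58+1.83)/2 = 1.705, v̄ = (0.47+0.43)/2 = 0.45 → q = 3.3×1.705×0.45 = 2.532 m³/s
Panel 5-6: Δb = 6.9 m, d̄ = (1.83+0.47)/2 = 1.15, v̄ = (0.43+0.24)/2 = 0.335 → q = 6.9×1.15×0.335 = 2.658 m³/s
Q = Σ q = 12.25 m³/s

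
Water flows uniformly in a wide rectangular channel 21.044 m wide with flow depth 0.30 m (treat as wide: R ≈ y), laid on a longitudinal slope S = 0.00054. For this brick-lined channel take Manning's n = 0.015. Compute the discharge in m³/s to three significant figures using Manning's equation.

4.38 m³/s

A = b·y = 21.044 × 0.30 = 6.313 m²
Wide channel: R ≈ y = 0.30 m
Q = (1/n)·A·R^(2/3)·S^(1/2) = (1/0.015) × 6.313 × 0.3000^(2/3) × 0.00054^(1/2) = 4.383 m³/s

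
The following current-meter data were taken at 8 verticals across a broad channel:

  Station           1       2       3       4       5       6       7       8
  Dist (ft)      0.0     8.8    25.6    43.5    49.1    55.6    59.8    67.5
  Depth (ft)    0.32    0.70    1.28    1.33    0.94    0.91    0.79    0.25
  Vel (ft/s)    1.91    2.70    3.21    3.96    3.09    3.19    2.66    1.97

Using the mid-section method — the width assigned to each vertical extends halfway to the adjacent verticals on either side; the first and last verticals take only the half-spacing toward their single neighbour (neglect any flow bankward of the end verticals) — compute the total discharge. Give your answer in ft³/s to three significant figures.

208 ft³/s

w_1 = (8.8 − 0.0)/2 = 4.4 ft; q_1 = 1.91 × 0.32 × 4.4 = 2.689 ft³/s
w_2 = (25.6 − 0.0)/2 = 12.8 ft; q_2 = 2.70 × 0.70 × 12.8 = 24.19 ft³/s
w_3 = (43.5 − 8.8)/2 = 17.35 ft; q_3 = 3.21 × 1.28 × 17.35 = 71.29 ft³/s
w_4 = (49.1 − 25.6)/2 = 11.75 ft; q_4 = 3.96 × 1.33 × 11.75 = 61.88 ft³/s
w_5 = (55.6 − 43.5)/2 = 6.05 ft; q_5 = 3.09 × 0.94 × 6.05 = 17.57 ft³/s
w_6 = (59.8 − 49.1)/2 = 5.35 ft; q_6 = 3.19 × 0.91 × 5.35 = 15.53 ft³/s
w_7 = (67.5 − 55.6)/2 = 5.95 ft; q_7 = 2.66 × 0.79 × 5.95 = 12.50 ft³/s
w_8 = (67.5 − 59.8)/2 = 3.85 ft; q_8 = 1.97 × 0.25 × 3.85 = 1.896 ft³/s
Q = Σ qᵢ = 207.6 ft³/s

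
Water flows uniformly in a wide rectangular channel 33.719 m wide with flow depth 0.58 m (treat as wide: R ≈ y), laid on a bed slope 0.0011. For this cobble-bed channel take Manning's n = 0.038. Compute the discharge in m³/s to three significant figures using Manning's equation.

11.9 m³/s

A = b·y = 33.719 × 0.58 = 19.56 m²
Wide channel: R ≈ y = 0.58 m
Q = (1/n)·A·R^(2/3)·S^(1/2) = (1/0.038) × 19.56 × 0.5800^(2/3) × 0.0011^(1/2) = 11.87 m³/s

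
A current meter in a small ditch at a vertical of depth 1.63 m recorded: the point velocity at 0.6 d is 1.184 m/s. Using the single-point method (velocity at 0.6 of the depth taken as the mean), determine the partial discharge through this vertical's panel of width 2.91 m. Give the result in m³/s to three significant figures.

v̄ = v₀.₆ = 1.184 m/s
q = v̄ × d × w = 1.184 × 1.63 × 2.91 = 5.616 m³/s

5.62 m³/s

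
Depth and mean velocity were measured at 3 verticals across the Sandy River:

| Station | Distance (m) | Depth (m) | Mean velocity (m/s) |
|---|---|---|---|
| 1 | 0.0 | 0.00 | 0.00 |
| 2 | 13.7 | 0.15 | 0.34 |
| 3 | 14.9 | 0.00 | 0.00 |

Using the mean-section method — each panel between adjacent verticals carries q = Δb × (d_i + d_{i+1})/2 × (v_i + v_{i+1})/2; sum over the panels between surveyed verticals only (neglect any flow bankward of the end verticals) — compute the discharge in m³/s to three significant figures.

0.190 m³/s

Panel 1-2: Δb = 13.7 m, d̄ = (0.00+0.15)/2 = 0.075, v̄ = (0.00+0.34)/2 = 0.17 → q = 13.7×0.075×0.17 = 0.1747 m³/s
Panel 2-3: Δb = 1.2 m, d̄ = (0.15+0.00)/2 = 0.075, v̄ = (0.34+0.00)/2 = 0.17 → q = 1.2×0.075×0.17 = 0.01530 m³/s
Q = Σ q = 0.1900 m³/s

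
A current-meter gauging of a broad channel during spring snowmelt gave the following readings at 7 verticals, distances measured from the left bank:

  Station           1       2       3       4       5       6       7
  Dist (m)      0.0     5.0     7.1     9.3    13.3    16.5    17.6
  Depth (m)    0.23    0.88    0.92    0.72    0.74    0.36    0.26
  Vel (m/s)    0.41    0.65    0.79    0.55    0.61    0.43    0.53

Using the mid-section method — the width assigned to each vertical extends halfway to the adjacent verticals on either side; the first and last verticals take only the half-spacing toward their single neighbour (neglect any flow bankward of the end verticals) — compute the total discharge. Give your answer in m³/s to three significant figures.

w_1 = (5.0 − 0.0)/2 = 2.5 m; q_1 = 0.41 × 0.23 × 2.5 = 0.2358 m³/s
w_2 = (7.1 − 0.0)/2 = 3.55 m; q_2 = 0.65 × 0.88 × 3.55 = 2.031 m³/s
w_3 = (9.3 − 5.0)/2 = 2.15 m; q_3 = 0.79 × 0.92 × 2.15 = 1.563 m³/s
w_4 = (13.3 − 7.1)/2 = 3.1 m; q_4 = 0.55 × 0.72 × 3.1 = 1.228 m³/s
w_5 = (16.5 − 9.3)/2 = 3.6 m; q_5 = 0.61 × 0.74 × 3.6 = 1.625 m³/s
w_6 = (17.6 − 13.3)/2 = 2.15 m; q_6 = 0.43 × 0.36 × 2.15 = 0.3328 m³/s
w_7 = (17.6 − 16.5)/2 = 0.55 m; q_7 = 0.53 × 0.26 × 0.55 = 0.07579 m³/s
Q = Σ qᵢ = 7.090 m³/s

7.09 m³/s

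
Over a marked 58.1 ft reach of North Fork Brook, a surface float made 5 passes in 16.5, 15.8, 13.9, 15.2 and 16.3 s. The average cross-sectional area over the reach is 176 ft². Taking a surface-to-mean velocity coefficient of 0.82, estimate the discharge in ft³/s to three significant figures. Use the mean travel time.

540 ft³/s

t̄ = (16.5 + 15.8 + 13.9 + 15.2 + 16.3) / 5 = 15.54 s
v_surface = L / t̄ = 58.1 / 15.54 = 3.739 ft/s
v_mean = 0.82 × 3.739 = 3.066 ft/s
Q = A × v_mean = 176 × 3.066 = 539.6 ft³/s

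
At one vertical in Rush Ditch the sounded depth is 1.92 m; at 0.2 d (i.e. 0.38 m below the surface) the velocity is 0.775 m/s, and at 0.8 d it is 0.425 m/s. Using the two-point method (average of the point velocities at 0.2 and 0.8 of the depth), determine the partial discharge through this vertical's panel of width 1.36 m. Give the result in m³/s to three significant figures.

v̄ = (0.775 + 0.425) / 2 = 0.6000 m/s
q = v̄ × d × w = 0.6000 × 1.92 × 1.36 = 1.567 m³/s

1.57 m³/s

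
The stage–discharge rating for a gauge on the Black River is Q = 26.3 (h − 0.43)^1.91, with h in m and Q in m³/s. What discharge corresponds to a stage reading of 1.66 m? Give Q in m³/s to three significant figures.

39.1 m³/s

Q = 26.3 × (1.66 − 0.43)^1.91 = 26.3 × 1.23^1.91 = 39.05 m³/s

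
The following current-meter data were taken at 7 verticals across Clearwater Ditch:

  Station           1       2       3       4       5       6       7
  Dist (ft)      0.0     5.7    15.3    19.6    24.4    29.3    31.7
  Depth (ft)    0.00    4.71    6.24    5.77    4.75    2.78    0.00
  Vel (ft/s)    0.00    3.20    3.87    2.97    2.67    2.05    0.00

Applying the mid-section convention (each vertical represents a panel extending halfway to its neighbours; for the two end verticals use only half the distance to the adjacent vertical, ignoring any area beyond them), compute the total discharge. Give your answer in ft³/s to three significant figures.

w_2 = (15.3 − 0.0)/2 = 7.65 ft; q_2 = 3.20 × 4.71 × 7.65 = 115.3 ft³/s
w_3 = (19.6 − 5.7)/2 = 6.95 ft; q_3 = 3.87 × 6.24 × 6.95 = 167.8 ft³/s
w_4 = (24.4 − 15.3)/2 = 4.55 ft; q_4 = 2.97 × 5.77 × 4.55 = 77.97 ft³/s
w_5 = (29.3 − 19.6)/2 = 4.85 ft; q_5 = 2.67 × 4.75 × 4.85 = 61.51 ft³/s
w_6 = (31.7 − 24.4)/2 = 3.65 ft; q_6 = 2.05 × 2.78 × 3.65 = 20.80 ft³/s
Stations 1, 7 contribute zero (depth or velocity is 0).
Q = Σ qᵢ = 443.4 ft³/s

443 ft³/s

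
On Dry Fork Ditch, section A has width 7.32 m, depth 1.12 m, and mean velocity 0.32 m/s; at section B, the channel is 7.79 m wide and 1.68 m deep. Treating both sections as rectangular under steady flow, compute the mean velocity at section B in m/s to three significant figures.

Q = A₁V₁ = (7.32×1.12) × 0.32 = 2.623 m³/s
A₂ = 7.79 × 1.68 = 13.09 m²
V₂ = Q/A₂ = 2.623/13.09 = 0.2005 m/s

0.200 m/s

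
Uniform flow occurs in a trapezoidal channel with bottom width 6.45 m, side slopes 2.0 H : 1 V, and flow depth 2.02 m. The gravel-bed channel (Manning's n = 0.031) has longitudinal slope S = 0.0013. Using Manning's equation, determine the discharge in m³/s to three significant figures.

30.4 m³/s

A = (b + z·y)·y = (6.45 + 2.0×2.02)×2.02 = 21.19 m²
P = b + 2y√(1+z²) = 6.45 + 2×2.02×√(1+2.0²) = 15.48 m
R = A/P = 21.19/15.48 = 1.369 m
Q = (1/n)·A·R^(2/3)·S^(1/2) = (1/0.031) × 21.19 × 1.369^(2/3) × 0.0013^(1/2) = 30.38 m³/s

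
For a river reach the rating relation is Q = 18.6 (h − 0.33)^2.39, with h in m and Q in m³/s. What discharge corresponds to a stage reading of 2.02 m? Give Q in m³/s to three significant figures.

Q = 18.6 × (2.02 − 0.33)^2.39 = 18.6 × 1.69^2.39 = 65.19 m³/s

65.2 m³/s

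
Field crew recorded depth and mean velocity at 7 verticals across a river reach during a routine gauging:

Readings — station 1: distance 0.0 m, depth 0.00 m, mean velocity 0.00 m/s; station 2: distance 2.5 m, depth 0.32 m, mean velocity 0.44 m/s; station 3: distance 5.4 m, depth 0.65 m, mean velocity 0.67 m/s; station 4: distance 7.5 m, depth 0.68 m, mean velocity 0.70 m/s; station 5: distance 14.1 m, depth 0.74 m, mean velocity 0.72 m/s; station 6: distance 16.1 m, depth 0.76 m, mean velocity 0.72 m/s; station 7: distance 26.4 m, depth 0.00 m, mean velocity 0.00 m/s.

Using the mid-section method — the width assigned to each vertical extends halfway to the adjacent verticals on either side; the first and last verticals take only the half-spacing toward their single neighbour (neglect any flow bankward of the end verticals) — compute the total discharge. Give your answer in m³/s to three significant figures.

w_2 = (5.4 − 0.0)/2 = 2.7 m; q_2 = 0.44 × 0.32 × 2.7 = 0.3802 m³/s
w_3 = (7.5 − 2.5)/2 = 2.5 m; q_3 = 0.67 × 0.65 × 2.5 = 1.089 m³/s
w_4 = (14.1 − 5.4)/2 = 4.35 m; q_4 = 0.70 × 0.68 × 4.35 = 2.071 m³/s
w_5 = (16.1 − 7.5)/2 = 4.3 m; q_5 = 0.72 × 0.74 × 4.3 = 2.291 m³/s
w_6 = (26.4 − 14.1)/2 = 6.15 m; q_6 = 0.72 × 0.76 × 6.15 = 3.365 m³/s
Stations 1, 7 contribute zero (depth or velocity is 0).
Q = Σ qᵢ = 9.196 m³/s

9.20 m³/s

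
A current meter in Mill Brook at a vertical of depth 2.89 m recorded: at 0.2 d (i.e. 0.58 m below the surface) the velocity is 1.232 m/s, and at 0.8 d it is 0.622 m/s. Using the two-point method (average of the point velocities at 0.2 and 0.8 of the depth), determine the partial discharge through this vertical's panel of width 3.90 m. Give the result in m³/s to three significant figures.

10.4 m³/s

v̄ = (1.232 + 0.622) / 2 = 0.9270 m/s
q = v̄ × d × w = 0.9270 × 2.89 × 3.90 = 10.45 m³/s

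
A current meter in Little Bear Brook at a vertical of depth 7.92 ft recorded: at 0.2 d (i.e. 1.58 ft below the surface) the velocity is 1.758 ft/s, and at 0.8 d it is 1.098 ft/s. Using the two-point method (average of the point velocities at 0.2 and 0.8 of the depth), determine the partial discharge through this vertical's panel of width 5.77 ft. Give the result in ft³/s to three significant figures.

65.3 ft³/s

v̄ = (1.758 + 1.098) / 2 = 1.428 ft/s
q = v̄ × d × w = 1.428 × 7.92 × 5.77 = 65.26 ft³/s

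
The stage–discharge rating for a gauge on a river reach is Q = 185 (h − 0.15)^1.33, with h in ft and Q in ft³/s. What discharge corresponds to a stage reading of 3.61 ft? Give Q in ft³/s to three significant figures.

Q = 185 × (3.61 − 0.15)^1.33 = 185 × 3.46^1.33 = 964.1 ft³/s

964 ft³/s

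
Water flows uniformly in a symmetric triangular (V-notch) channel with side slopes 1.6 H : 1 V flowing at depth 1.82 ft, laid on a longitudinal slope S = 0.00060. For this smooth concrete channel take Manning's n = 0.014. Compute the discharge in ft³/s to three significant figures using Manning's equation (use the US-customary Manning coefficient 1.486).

A = z·y² = 1.6×1.82² = 5.300 ft²
P = 2y√(1+z²) = 2×1.82×√(1+1.6²) = 6.868 ft
R = A/P = 5.300/6.868 = 0.7717 ft
Q = (1.486/n)·A·R^(2/3)·S^(1/2) = (1.486/0.014) × 5.300 × 0.7717^(2/3) × 0.00060^(1/2) = 11.59 ft³/s

11.6 ft³/s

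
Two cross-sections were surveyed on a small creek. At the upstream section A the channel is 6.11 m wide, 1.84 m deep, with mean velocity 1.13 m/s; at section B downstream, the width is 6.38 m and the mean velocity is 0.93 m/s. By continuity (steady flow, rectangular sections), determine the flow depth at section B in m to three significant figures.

2.14 m

Q = A₁V₁ = (6.11×1.84) × 1.13 = 12.70 m³/s
d₂ = Q/(b₂ V₂) = 12.70/(6.38×0.93) = 2.141 m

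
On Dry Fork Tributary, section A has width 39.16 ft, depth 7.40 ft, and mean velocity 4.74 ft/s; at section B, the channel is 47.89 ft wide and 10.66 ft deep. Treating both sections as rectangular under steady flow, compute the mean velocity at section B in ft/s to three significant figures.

Q = A₁V₁ = (39.16×7.40) × 4.74 = 1374 ft³/s
A₂ = 47.89 × 10.66 = 510.5 ft²
V₂ = Q/A₂ = 1374/510.5 = 2.691 ft/s

2.69 ft/s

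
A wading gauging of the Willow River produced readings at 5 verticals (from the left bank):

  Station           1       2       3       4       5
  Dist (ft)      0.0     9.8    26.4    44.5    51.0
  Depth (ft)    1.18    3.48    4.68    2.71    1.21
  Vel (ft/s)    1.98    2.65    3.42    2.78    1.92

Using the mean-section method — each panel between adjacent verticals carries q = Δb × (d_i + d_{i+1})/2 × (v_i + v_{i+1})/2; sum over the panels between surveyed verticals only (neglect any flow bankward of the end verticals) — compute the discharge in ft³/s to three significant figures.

Panel 1-2: Δb = 9.8 ft, d̄ = (1.18+3.48)/2 = 2.33, v̄ = (1.98+2.65)/2 = 2.315 → q = 9.8×2.33×2.315 = 52.86 ft³/s
Panel 2-3: Δb = 16.6 ft, d̄ = (3.48+4.68)/2 = 4.08, v̄ = (2.65+3.42)/2 = 3.035 → q = 16.6×4.08×3.035 = 205.6 ft³/s
Panel 3-4: Δb = 18.1 ft, d̄ = (4.68+2.71)/2 = 3.695, v̄ = (3.42+2.78)/2 = 3.1 → q = 18.1×3.695×3.1 = 207.3 ft³/s
Panel 4-5: Δb = 6.5 ft, d̄ = (2.71+1.21)/2 = 1.96, v̄ = (2.78+1.92)/2 = 2.35 → q = 6.5×1.96×2.35 = 29.94 ft³/s
Q = Σ q = 495.7 ft³/s

496 ft³/s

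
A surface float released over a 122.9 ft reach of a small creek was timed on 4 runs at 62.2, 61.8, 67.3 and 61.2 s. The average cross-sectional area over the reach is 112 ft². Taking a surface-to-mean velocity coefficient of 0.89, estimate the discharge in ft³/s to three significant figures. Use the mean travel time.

194 ft³/s

t̄ = (62.2 + 61.8 + 67.3 + 61.2) / 4 = 63.125 s
v_surface = L / t̄ = 122.9 / 63.125 = 1.947 ft/s
v_mean = 0.89 × 1.947 = 1.733 ft/s
Q = A × v_mean = 112 × 1.733 = 194.1 ft³/s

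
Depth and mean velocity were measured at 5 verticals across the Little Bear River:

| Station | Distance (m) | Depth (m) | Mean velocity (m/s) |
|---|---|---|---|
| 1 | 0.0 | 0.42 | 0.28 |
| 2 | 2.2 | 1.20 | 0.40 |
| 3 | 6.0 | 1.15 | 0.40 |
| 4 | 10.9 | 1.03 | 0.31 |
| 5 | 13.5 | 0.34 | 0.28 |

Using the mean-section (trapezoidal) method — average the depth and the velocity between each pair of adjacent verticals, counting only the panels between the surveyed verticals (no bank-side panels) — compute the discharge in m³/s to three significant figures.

4.81 m³/s

Panel 1-2: Δb = 2.2 m, d̄ = (0.42+1.20)/2 = 0.81, v̄ = (0.28+0.40)/2 = 0.34 → q = 2.2×0.81×0.34 = 0.6059 m³/s
Panel 2-3: Δb = 3.8 m, d̄ = (1.20+1.15)/2 = 1.175, v̄ = (0.40+0.40)/2 = 0.4 → q = 3.8×1.175×0.4 = 1.786 m³/s
Panel 3-4: Δb = 4.9 m, d̄ = (1.15+1.03)/2 = 1.09, v̄ = (0.40+0.31)/2 = 0.355 → q = 4.9×1.09×0.355 = 1.896 m³/s
Panel 4-5: Δb = 2.6 m, d̄ = (1.03+0.34)/2 = 0.685, v̄ = (0.31+0.28)/2 = 0.295 → q = 2.6×0.685×0.295 = 0.5254 m³/s
Q = Σ q = 4.813 m³/s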